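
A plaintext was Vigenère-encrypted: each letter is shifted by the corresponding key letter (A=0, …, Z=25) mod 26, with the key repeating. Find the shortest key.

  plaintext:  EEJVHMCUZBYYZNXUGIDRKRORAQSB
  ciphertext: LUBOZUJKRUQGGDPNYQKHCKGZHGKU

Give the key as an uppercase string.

  i= 0: L-E =  7 → H
  i= 1: U-E = 16 → Q
  i= 2: B-J = 18 → S
  i= 3: O-V = 19 → T
  i= 4: Z-H = 18 → S
  i= 5: U-M =  8 → I
  i= 6: J-C =  7 → H
  i= 7: K-U = 16 → Q
  i= 8: R-Z = 18 → S
  i= 9: U-B = 19 → T
  i=10: Q-Y = 18 → S
  i=11: G-Y =  8 → I
  i=12: G-Z =  7 → H
  i=13: D-N = 16 → Q
  i=14: P-X = 18 → S
  i=15: N-U = 19 → T
  i=16: Y-G = 18 → S
  i=17: Q-I =  8 → I
  i=18: K-D =  7 → H
  i=19: H-R = 16 → Q
  i=20: C-K = 18 → S
  i=21: K-R = 19 → T
  i=22: G-O = 18 → S
  i=23: Z-R =  8 → I
  i=24: H-A =  7 → H
  i=25: G-Q = 16 → Q
  i=26: K-S = 18 → S
  i=27: U-B = 19 → T
  shifts repeat with period 6: HQSTSI

HQSTSI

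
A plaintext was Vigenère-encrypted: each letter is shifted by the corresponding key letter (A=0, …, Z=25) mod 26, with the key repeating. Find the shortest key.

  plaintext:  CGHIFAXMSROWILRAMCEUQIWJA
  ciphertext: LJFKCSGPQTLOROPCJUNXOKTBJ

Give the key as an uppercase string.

  i= 0: L-C =  9 → J
  i= 1: J-G =  3 → D
  i= 2: F-H = 24 → Y
  i= 3: K-I =  2 → C
  i= 4: C-F = 23 → X
  i= 5: S-A = 18 → S
  i= 6: G-X =  9 → J
  i= 7: P-M =  3 → D
  i= 8: Q-S = 24 → Y
  i= 9: T-R =  2 → C
  i=10: L-O = 23 → X
  i=11: O-W = 18 → S
  i=12: R-I =  9 → J
  i=13: O-L =  3 → D
  i=14: P-R = 24 → Y
  i=15: C-A =  2 → C
  i=16: J-M = 23 → X
  i=17: U-C = 18 → S
  i=18: N-E =  9 → J
  i=19: X-U =  3 → D
  i=20: O-Q = 24 → Y
  i=21: K-I =  2 → C
  i=22: T-W = 23 → X
  i=23: B-J = 18 → S
  i=24: J-A =  9 → J
  shifts repeat with period 6: JDYCXS

JDYCXS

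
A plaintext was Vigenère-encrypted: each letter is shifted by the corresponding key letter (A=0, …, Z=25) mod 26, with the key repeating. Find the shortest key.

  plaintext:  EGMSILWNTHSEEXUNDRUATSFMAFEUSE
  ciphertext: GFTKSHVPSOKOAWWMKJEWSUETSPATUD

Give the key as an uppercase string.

CZHSKWZ

  i= 0: G-E =  2 → C
  i= 1: F-G = 25 → Z
  i= 2: T-M =  7 → H
  i= 3: K-S = 18 → S
  i= 4: S-I = 10 → K
  i= 5: H-L = 22 → W
  i= 6: V-W = 25 → Z
  i= 7: P-N =  2 → C
  i= 8: S-T = 25 → Z
  i= 9: O-H =  7 → H
  i=10: K-S = 18 → S
  i=11: O-E = 10 → K
  i=12: A-E = 22 → W
  i=13: W-X = 25 → Z
  i=14: W-U =  2 → C
  i=15: M-N = 25 → Z
  i=16: K-D =  7 → H
  i=17: J-R = 18 → S
  i=18: E-U = 10 → K
  i=19: W-A = 22 → W
  i=20: S-T = 25 → Z
  i=21: U-S =  2 → C
  i=22: E-F = 25 → Z
  i=23: T-M =  7 → H
  i=24: S-A = 18 → S
  i=25: P-F = 10 → K
  i=26: A-E = 22 → W
  i=27: T-U = 25 → Z
  i=28: U-S =  2 → C
  i=29: D-E = 25 → Z
  shifts repeat with period 7: CZHSKWZ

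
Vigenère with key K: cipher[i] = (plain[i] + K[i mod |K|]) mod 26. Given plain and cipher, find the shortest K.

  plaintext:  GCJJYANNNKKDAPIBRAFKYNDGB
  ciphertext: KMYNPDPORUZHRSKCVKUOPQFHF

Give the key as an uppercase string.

EKPERDCB

  i= 0: K-G =  4 → E
  i= 1: M-C = 10 → K
  i= 2: Y-J = 15 → P
  i= 3: N-J =  4 → E
  i= 4: P-Y = 17 → R
  i= 5: D-A =  3 → D
  i= 6: P-N =  2 → C
  i= 7: O-N =  1 → B
  i= 8: R-N =  4 → E
  i= 9: U-K = 10 → K
  i=10: Z-K = 15 → P
  i=11: H-D =  4 → E
  i=12: R-A = 17 → R
  i=13: S-P =  3 → D
  i=14: K-I =  2 → C
  i=15: C-B =  1 → B
  i=16: V-R =  4 → E
  i=17: K-A = 10 → K
  i=18: U-F = 15 → P
  i=19: O-K =  4 → E
  i=20: P-Y = 17 → R
  i=21: Q-N =  3 → D
  i=22: F-D =  2 → C
  i=23: H-G =  1 → B
  i=24: F-B =  4 → E
  shifts repeat with period 8: EKPERDCB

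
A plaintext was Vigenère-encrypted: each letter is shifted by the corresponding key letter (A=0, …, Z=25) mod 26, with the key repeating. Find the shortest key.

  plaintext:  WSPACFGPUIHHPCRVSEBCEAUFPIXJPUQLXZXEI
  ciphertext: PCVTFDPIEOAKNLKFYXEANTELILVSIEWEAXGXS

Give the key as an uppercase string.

TKGTDYJ

  i= 0: P-W = 19 → T
  i= 1: C-S = 10 → K
  i= 2: V-P =  6 → G
  i= 3: T-A = 19 → T
  i= 4: F-C =  3 → D
  i= 5: D-F = 24 → Y
  i= 6: P-G =  9 → J
  i= 7: I-P = 19 → T
  i= 8: E-U = 10 → K
  i= 9: O-I =  6 → G
  i=10: A-H = 19 → T
  i=11: K-H =  3 → D
  i=12: N-P = 24 → Y
  i=13: L-C =  9 → J
  i=14: K-R = 19 → T
  i=15: F-V = 10 → K
  i=16: Y-S =  6 → G
  i=17: X-E = 19 → T
  i=18: E-B =  3 → D
  i=19: A-C = 24 → Y
  i=20: N-E =  9 → J
  i=21: T-A = 19 → T
  i=22: E-U = 10 → K
  i=23: L-F =  6 → G
  i=24: I-P = 19 → T
  i=25: L-I =  3 → D
  i=26: V-X = 24 → Y
  i=27: S-J =  9 → J
  i=28: I-P = 19 → T
  i=29: E-U = 10 → K
  i=30: W-Q =  6 → G
  i=31: E-L = 19 → T
  i=32: A-X =  3 → D
  i=33: X-Z = 24 → Y
  i=34: G-X =  9 → J
  i=35: X-E = 19 → T
  i=36: S-I = 10 → K
  shifts repeat with period 7: TKGTDYJ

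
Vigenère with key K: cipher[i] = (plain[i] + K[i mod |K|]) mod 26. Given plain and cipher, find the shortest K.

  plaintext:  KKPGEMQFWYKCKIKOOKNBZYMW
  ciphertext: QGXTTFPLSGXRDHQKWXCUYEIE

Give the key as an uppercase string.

  i= 0: Q-K =  6 → G
  i= 1: G-K = 22 → W
  i= 2: X-P =  8 → I
  i= 3: T-G = 13 → N
  i= 4: T-E = 15 → P
  i= 5: F-M = 19 → T
  i= 6: P-Q = 25 → Z
  i= 7: L-F =  6 → G
  i= 8: S-W = 22 → W
  i= 9: G-Y =  8 → I
  i=10: X-K = 13 → N
  i=11: R-C = 15 → P
  i=12: D-K = 19 → T
  i=13: H-I = 25 → Z
  i=14: Q-K =  6 → G
  i=15: K-O = 22 → W
  i=16: W-O =  8 → I
  i=17: X-K = 13 → N
  i=18: C-N = 15 → P
  i=19: U-B = 19 → T
  i=20: Y-Z = 25 → Z
  i=21: E-Y =  6 → G
  i=22: I-M = 22 → W
  i=23: E-W =  8 → I
  shifts repeat with period 7: GWINPTZ

GWINPTZ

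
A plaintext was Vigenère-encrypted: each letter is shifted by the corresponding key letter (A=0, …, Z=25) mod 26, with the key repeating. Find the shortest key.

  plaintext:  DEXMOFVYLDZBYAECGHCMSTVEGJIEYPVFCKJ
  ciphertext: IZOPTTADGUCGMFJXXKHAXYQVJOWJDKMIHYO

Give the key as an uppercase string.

  i= 0: I-D =  5 → F
  i= 1: Z-E = 21 → V
  i= 2: O-X = 17 → R
  i= 3: P-M =  3 → D
  i= 4: T-O =  5 → F
  i= 5: T-F = 14 → O
  i= 6: A-V =  5 → F
  i= 7: D-Y =  5 → F
  i= 8: G-L = 21 → V
  i= 9: U-D = 17 → R
  i=10: C-Z =  3 → D
  i=11: G-B =  5 → F
  i=12: M-Y = 14 → O
  i=13: F-A =  5 → F
  i=14: J-E =  5 → F
  i=15: X-C = 21 → V
  i=16: X-G = 17 → R
  i=17: K-H =  3 → D
  i=18: H-C =  5 → F
  i=19: A-M = 14 → O
  i=20: X-S =  5 → F
  i=21: Y-T =  5 → F
  i=22: Q-V = 21 → V
  i=23: V-E = 17 → R
  i=24: J-G =  3 → D
  i=25: O-J =  5 → F
  i=26: W-I = 14 → O
  i=27: J-E =  5 → F
  i=28: D-Y =  5 → F
  i=29: K-P = 21 → V
  i=30: M-V = 17 → R
  i=31: I-F =  3 → D
  i=32: H-C =  5 → F
  i=33: Y-K = 14 → O
  i=34: O-J =  5 → F
  shifts repeat with period 7: FVRDFOF

FVRDFOF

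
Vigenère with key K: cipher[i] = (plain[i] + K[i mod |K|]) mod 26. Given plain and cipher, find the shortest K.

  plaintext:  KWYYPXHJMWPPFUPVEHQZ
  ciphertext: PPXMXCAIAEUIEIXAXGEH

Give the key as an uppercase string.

  i= 0: P-K =  5 → F
  i= 1: P-W = 19 → T
  i= 2: X-Y = 25 → Z
  i= 3: M-Y = 14 → O
  i= 4: X-P =  8 → I
  i= 5: C-X =  5 → F
  i= 6: A-H = 19 → T
  i= 7: I-J = 25 → Z
  i= 8: A-M = 14 → O
  i= 9: E-W =  8 → I
  i=10: U-P =  5 → F
  i=11: I-P = 19 → T
  i=12: E-F = 25 → Z
  i=13: I-U = 14 → O
  i=14: X-P =  8 → I
  i=15: A-V =  5 → F
  i=16: X-E = 19 → T
  i=17: G-H = 25 → Z
  i=18: E-Q = 14 → O
  i=19: H-Z =  8 → I
  shifts repeat with period 5: FTZOI

FTZOI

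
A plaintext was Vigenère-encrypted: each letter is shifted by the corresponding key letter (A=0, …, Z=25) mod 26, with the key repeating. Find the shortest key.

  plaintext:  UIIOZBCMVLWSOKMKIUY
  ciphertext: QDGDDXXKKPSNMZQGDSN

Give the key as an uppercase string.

WVYPE

  i= 0: Q-U = 22 → W
  i= 1: D-I = 21 → V
  i= 2: G-I = 24 → Y
  i= 3: D-O = 15 → P
  i= 4: D-Z =  4 → E
  i= 5: X-B = 22 → W
  i= 6: X-C = 21 → V
  i= 7: K-M = 24 → Y
  i= 8: K-V = 15 → P
  i= 9: P-L =  4 → E
  i=10: S-W = 22 → W
  i=11: N-S = 21 → V
  i=12: M-O = 24 → Y
  i=13: Z-K = 15 → P
  i=14: Q-M =  4 → E
  i=15: G-K = 22 → W
  i=16: D-I = 21 → V
  i=17: S-U = 24 → Y
  i=18: N-Y = 15 → P
  shifts repeat with period 5: WVYPE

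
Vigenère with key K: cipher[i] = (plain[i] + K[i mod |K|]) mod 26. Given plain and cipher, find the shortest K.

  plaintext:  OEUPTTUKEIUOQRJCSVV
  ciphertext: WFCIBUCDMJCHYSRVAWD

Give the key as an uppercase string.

  i= 0: W-O =  8 → I
  i= 1: F-E =  1 → B
  i= 2: C-U =  8 → I
  i= 3: I-P = 19 → T
  i= 4: B-T =  8 → I
  i= 5: U-T =  1 → B
  i= 6: C-U =  8 → I
  i= 7: D-K = 19 → T
  i= 8: M-E =  8 → I
  i= 9: J-I =  1 → B
  i=10: C-U =  8 → I
  i=11: H-O = 19 → T
  i=12: Y-Q =  8 → I
  i=13: S-R =  1 → B
  i=14: R-J =  8 → I
  i=15: V-C = 19 → T
  i=16: A-S =  8 → I
  i=17: W-V =  1 → B
  i=18: D-V =  8 → I
  shifts repeat with period 4: IBIT

IBIT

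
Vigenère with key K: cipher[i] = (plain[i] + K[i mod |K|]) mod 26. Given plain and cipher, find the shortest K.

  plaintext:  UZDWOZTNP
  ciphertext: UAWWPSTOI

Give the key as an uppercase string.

ABT

  i= 0: U-U =  0 → A
  i= 1: A-Z =  1 → B
  i= 2: W-D = 19 → T
  i= 3: W-W =  0 → A
  i= 4: P-O =  1 → B
  i= 5: S-Z = 19 → T
  i= 6: T-T =  0 → A
  i= 7: O-N =  1 → B
  i= 8: I-P = 19 → T
  shifts repeat with period 3: ABT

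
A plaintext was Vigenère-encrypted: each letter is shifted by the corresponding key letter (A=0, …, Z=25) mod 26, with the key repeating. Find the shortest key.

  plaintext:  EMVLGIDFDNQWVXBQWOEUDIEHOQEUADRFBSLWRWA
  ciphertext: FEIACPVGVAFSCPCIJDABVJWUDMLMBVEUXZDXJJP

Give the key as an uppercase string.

BSNPWHS

  i= 0: F-E =  1 → B
  i= 1: E-M = 18 → S
  i= 2: I-V = 13 → N
  i= 3: A-L = 15 → P
  i= 4: C-G = 22 → W
  i= 5: P-I =  7 → H
  i= 6: V-D = 18 → S
  i= 7: G-F =  1 → B
  i= 8: V-D = 18 → S
  i= 9: A-N = 13 → N
  i=10: F-Q = 15 → P
  i=11: S-W = 22 → W
  i=12: C-V =  7 → H
  i=13: P-X = 18 → S
  i=14: C-B =  1 → B
  i=15: I-Q = 18 → S
  i=16: J-W = 13 → N
  i=17: D-O = 15 → P
  i=18: A-E = 22 → W
  i=19: B-U =  7 → H
  i=20: V-D = 18 → S
  i=21: J-I =  1 → B
  i=22: W-E = 18 → S
  i=23: U-H = 13 → N
  i=24: D-O = 15 → P
  i=25: M-Q = 22 → W
  i=26: L-E =  7 → H
  i=27: M-U = 18 → S
  i=28: B-A =  1 → B
  i=29: V-D = 18 → S
  i=30: E-R = 13 → N
  i=31: U-F = 15 → P
  i=32: X-B = 22 → W
  i=33: Z-S =  7 → H
  i=34: D-L = 18 → S
  i=35: X-W =  1 → B
  i=36: J-R = 18 → S
  i=37: J-W = 13 → N
  i=38: P-A = 15 → P
  shifts repeat with period 7: BSNPWHS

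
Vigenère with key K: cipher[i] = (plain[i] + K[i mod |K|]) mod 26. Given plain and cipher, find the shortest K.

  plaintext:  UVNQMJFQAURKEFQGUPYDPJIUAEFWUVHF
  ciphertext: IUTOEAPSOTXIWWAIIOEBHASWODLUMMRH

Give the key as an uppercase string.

OZGYSRKC

  i= 0: I-U = 14 → O
  i= 1: U-V = 25 → Z
  i= 2: T-N =  6 → G
  i= 3: O-Q = 24 → Y
  i= 4: E-M = 18 → S
  i= 5: A-J = 17 → R
  i= 6: P-F = 10 → K
  i= 7: S-Q =  2 → C
  i= 8: O-A = 14 → O
  i= 9: T-U = 25 → Z
  i=10: X-R =  6 → G
  i=11: I-K = 24 → Y
  i=12: W-E = 18 → S
  i=13: W-F = 17 → R
  i=14: A-Q = 10 → K
  i=15: I-G =  2 → C
  i=16: I-U = 14 → O
  i=17: O-P = 25 → Z
  i=18: E-Y =  6 → G
  i=19: B-D = 24 → Y
  i=20: H-P = 18 → S
  i=21: A-J = 17 → R
  i=22: S-I = 10 → K
  i=23: W-U =  2 → C
  i=24: O-A = 14 → O
  i=25: D-E = 25 → Z
  i=26: L-F =  6 → G
  i=27: U-W = 24 → Y
  i=28: M-U = 18 → S
  i=29: M-V = 17 → R
  i=30: R-H = 10 → K
  i=31: H-F =  2 → C
  shifts repeat with period 8: OZGYSRKC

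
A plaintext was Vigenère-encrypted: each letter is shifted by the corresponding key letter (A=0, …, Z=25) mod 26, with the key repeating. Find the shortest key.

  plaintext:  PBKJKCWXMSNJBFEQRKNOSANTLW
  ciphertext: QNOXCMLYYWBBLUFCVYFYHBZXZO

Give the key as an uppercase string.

  i= 0: Q-P =  1 → B
  i= 1: N-B = 12 → M
  i= 2: O-K =  4 → E
  i= 3: X-J = 14 → O
  i= 4: C-K = 18 → S
  i= 5: M-C = 10 → K
  i= 6: L-W = 15 → P
  i= 7: Y-X =  1 → B
  i= 8: Y-M = 12 → M
  i= 9: W-S =  4 → E
  i=10: B-N = 14 → O
  i=11: B-J = 18 → S
  i=12: L-B = 10 → K
  i=13: U-F = 15 → P
  i=14: F-E =  1 → B
  i=15: C-Q = 12 → M
  i=16: V-R =  4 → E
  i=17: Y-K = 14 → O
  i=18: F-N = 18 → S
  i=19: Y-O = 10 → K
  i=20: H-S = 15 → P
  i=21: B-A =  1 → B
  i=22: Z-N = 12 → M
  i=23: X-T =  4 → E
  i=24: Z-L = 14 → O
  i=25: O-W = 18 → S
  shifts repeat with period 7: BMEOSKP

BMEOSKP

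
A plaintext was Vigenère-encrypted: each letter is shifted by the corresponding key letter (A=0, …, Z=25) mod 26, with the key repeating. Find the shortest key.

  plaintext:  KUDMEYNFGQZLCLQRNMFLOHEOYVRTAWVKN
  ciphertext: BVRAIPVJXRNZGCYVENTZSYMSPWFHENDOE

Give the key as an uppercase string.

  i= 0: B-K = 17 → R
  i= 1: V-U =  1 → B
  i= 2: R-D = 14 → O
  i= 3: A-M = 14 → O
  i= 4: I-E =  4 → E
  i= 5: P-Y = 17 → R
  i= 6: V-N =  8 → I
  i= 7: J-F =  4 → E
  i= 8: X-G = 17 → R
  i= 9: R-Q =  1 → B
  i=10: N-Z = 14 → O
  i=11: Z-L = 14 → O
  i=12: G-C =  4 → E
  i=13: C-L = 17 → R
  i=14: Y-Q =  8 → I
  i=15: V-R =  4 → E
  i=16: E-N = 17 → R
  i=17: N-M =  1 → B
  i=18: T-F = 14 → O
  i=19: Z-L = 14 → O
  i=20: S-O =  4 → E
  i=21: Y-H = 17 → R
  i=22: M-E =  8 → I
  i=23: S-O =  4 → E
  i=24: P-Y = 17 → R
  i=25: W-V =  1 → B
  i=26: F-R = 14 → O
  i=27: H-T = 14 → O
  i=28: E-A =  4 → E
  i=29: N-W = 17 → R
  i=30: D-V =  8 → I
  i=31: O-K =  4 → E
  i=32: E-N = 17 → R
  shifts repeat with period 8: RBOOERIE

RBOOERIE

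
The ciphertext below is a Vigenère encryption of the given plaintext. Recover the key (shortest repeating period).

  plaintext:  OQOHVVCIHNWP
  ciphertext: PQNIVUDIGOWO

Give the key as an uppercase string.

  i= 0: P-O =  1 → B
  i= 1: Q-Q =  0 → A
  i= 2: N-O = 25 → Z
  i= 3: I-H =  1 → B
  i= 4: V-V =  0 → A
  i= 5: U-V = 25 → Z
  i= 6: D-C =  1 → B
  i= 7: I-I =  0 → A
  i= 8: G-H = 25 → Z
  i= 9: O-N =  1 → B
  i=10: W-W =  0 → A
  i=11: O-P = 25 → Z
  shifts repeat with period 3: BAZ

BAZ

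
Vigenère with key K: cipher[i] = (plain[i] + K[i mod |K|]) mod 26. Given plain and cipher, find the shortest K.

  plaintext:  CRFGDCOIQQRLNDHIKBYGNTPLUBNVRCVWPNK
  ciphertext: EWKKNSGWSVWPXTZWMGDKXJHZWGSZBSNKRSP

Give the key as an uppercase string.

CFFEKQSO

  i= 0: E-C =  2 → C
  i= 1: W-R =  5 → F
  i= 2: K-F =  5 → F
  i= 3: K-G =  4 → E
  i= 4: N-D = 10 → K
  i= 5: S-C = 16 → Q
  i= 6: G-O = 18 → S
  i= 7: W-I = 14 → O
  i= 8: S-Q =  2 → C
  i= 9: V-Q =  5 → F
  i=10: W-R =  5 → F
  i=11: P-L =  4 → E
  i=12: X-N = 10 → K
  i=13: T-D = 16 → Q
  i=14: Z-H = 18 → S
  i=15: W-I = 14 → O
  i=16: M-K =  2 → C
  i=17: G-B =  5 → F
  i=18: D-Y =  5 → F
  i=19: K-G =  4 → E
  i=20: X-N = 10 → K
  i=21: J-T = 16 → Q
  i=22: H-P = 18 → S
  i=23: Z-L = 14 → O
  i=24: W-U =  2 → C
  i=25: G-B =  5 → F
  i=26: S-N =  5 → F
  i=27: Z-V =  4 → E
  i=28: B-R = 10 → K
  i=29: S-C = 16 → Q
  i=30: N-V = 18 → S
  i=31: K-W = 14 → O
  i=32: R-P =  2 → C
  i=33: S-N =  5 → F
  i=34: P-K =  5 → F
  shifts repeat with period 8: CFFEKQSO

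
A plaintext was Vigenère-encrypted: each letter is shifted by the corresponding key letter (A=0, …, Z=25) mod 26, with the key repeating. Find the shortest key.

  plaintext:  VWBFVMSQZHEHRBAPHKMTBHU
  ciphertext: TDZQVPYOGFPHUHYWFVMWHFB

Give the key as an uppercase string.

YHYLADG

  i= 0: T-V = 24 → Y
  i= 1: D-W =  7 → H
  i= 2: Z-B = 24 → Y
  i= 3: Q-F = 11 → L
  i= 4: V-V =  0 → A
  i= 5: P-M =  3 → D
  i= 6: Y-S =  6 → G
  i= 7: O-Q = 24 → Y
  i= 8: G-Z =  7 → H
  i= 9: F-H = 24 → Y
  i=10: P-E = 11 → L
  i=11: H-H =  0 → A
  i=12: U-R =  3 → D
  i=13: H-B =  6 → G
  i=14: Y-A = 24 → Y
  i=15: W-P =  7 → H
  i=16: F-H = 24 → Y
  i=17: V-K = 11 → L
  i=18: M-M =  0 → A
  i=19: W-T =  3 → D
  i=20: H-B =  6 → G
  i=21: F-H = 24 → Y
  i=22: B-U =  7 → H
  shifts repeat with period 7: YHYLADG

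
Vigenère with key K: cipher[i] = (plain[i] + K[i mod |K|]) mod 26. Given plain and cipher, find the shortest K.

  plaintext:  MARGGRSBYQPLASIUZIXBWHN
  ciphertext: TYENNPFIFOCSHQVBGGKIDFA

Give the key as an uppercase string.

HYNH

  i= 0: T-M =  7 → H
  i= 1: Y-A = 24 → Y
  i= 2: E-R = 13 → N
  i= 3: N-G =  7 → H
  i= 4: N-G =  7 → H
  i= 5: P-R = 24 → Y
  i= 6: F-S = 13 → N
  i= 7: I-B =  7 → H
  i= 8: F-Y =  7 → H
  i= 9: O-Q = 24 → Y
  i=10: C-P = 13 → N
  i=11: S-L =  7 → H
  i=12: H-A =  7 → H
  i=13: Q-S = 24 → Y
  i=14: V-I = 13 → N
  i=15: B-U =  7 → H
  i=16: G-Z =  7 → H
  i=17: G-I = 24 → Y
  i=18: K-X = 13 → N
  i=19: I-B =  7 → H
  i=20: D-W =  7 → H
  i=21: F-H = 24 → Y
  i=22: A-N = 13 → N
  shifts repeat with period 4: HYNH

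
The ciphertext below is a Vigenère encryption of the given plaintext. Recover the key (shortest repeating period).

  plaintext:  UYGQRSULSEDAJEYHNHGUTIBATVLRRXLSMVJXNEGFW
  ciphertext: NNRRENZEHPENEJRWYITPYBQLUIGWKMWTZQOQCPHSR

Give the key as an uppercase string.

  i= 0: N-U = 19 → T
  i= 1: N-Y = 15 → P
  i= 2: R-G = 11 → L
  i= 3: R-Q =  1 → B
  i= 4: E-R = 13 → N
  i= 5: N-S = 21 → V
  i= 6: Z-U =  5 → F
  i= 7: E-L = 19 → T
  i= 8: H-S = 15 → P
  i= 9: P-E = 11 → L
  i=10: E-D =  1 → B
  i=11: N-A = 13 → N
  i=12: E-J = 21 → V
  i=13: J-E =  5 → F
  i=14: R-Y = 19 → T
  i=15: W-H = 15 → P
  i=16: Y-N = 11 → L
  i=17: I-H =  1 → B
  i=18: T-G = 13 → N
  i=19: P-U = 21 → V
  i=20: Y-T =  5 → F
  i=21: B-I = 19 → T
  i=22: Q-B = 15 → P
  i=23: L-A = 11 → L
  i=24: U-T =  1 → B
  i=25: I-V = 13 → N
  i=26: G-L = 21 → V
  i=27: W-R =  5 → F
  i=28: K-R = 19 → T
  i=29: M-X = 15 → P
  i=30: W-L = 11 → L
  i=31: T-S =  1 → B
  i=32: Z-M = 13 → N
  i=33: Q-V = 21 → V
  i=34: O-J =  5 → F
  i=35: Q-X = 19 → T
  i=36: C-N = 15 → P
  i=37: P-E = 11 → L
  i=38: H-G =  1 → B
  i=39: S-F = 13 → N
  i=40: R-W = 21 → V
  shifts repeat with period 7: TPLBNVF

TPLBNVF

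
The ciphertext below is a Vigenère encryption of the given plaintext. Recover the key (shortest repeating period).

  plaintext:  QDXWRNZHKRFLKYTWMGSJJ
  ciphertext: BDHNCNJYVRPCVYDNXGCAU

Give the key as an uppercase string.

LAKR

  i= 0: B-Q = 11 → L
  i= 1: D-D =  0 → A
  i= 2: H-X = 10 → K
  i= 3: N-W = 17 → R
  i= 4: C-R = 11 → L
  i= 5: N-N =  0 → A
  i= 6: J-Z = 10 → K
  i= 7: Y-H = 17 → R
  i= 8: V-K = 11 → L
  i= 9: R-R =  0 → A
  i=10: P-F = 10 → K
  i=11: C-L = 17 → R
  i=12: V-K = 11 → L
  i=13: Y-Y =  0 → A
  i=14: D-T = 10 → K
  i=15: N-W = 17 → R
  i=16: X-M = 11 → L
  i=17: G-G =  0 → A
  i=18: C-S = 10 → K
  i=19: A-J = 17 → R
  i=20: U-J = 11 → L
  shifts repeat with period 4: LAKR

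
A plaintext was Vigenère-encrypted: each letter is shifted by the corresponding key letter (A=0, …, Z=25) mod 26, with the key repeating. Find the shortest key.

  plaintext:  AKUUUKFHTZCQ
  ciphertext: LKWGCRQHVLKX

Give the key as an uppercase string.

LACMIH

  i= 0: L-A = 11 → L
  i= 1: K-K =  0 → A
  i= 2: W-U =  2 → C
  i= 3: G-U = 12 → M
  i= 4: C-U =  8 → I
  i= 5: R-K =  7 → H
  i= 6: Q-F = 11 → L
  i= 7: H-H =  0 → A
  i= 8: V-T =  2 → C
  i= 9: L-Z = 12 → M
  i=10: K-C =  8 → I
  i=11: X-Q =  7 → H
  shifts repeat with period 6: LACMIH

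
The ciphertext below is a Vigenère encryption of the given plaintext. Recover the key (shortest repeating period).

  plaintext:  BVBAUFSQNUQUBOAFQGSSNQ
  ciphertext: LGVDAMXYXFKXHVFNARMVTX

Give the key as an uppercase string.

KLUDGHFI

  i= 0: L-B = 10 → K
  i= 1: G-V = 11 → L
  i= 2: V-B = 20 → U
  i= 3: D-A =  3 → D
  i= 4: A-U =  6 → G
  i= 5: M-F =  7 → H
  i= 6: X-S =  5 → F
  i= 7: Y-Q =  8 → I
  i= 8: X-N = 10 → K
  i= 9: F-U = 11 → L
  i=10: K-Q = 20 → U
  i=11: X-U =  3 → D
  i=12: H-B =  6 → G
  i=13: V-O =  7 → H
  i=14: F-A =  5 → F
  i=15: N-F =  8 → I
  i=16: A-Q = 10 → K
  i=17: R-G = 11 → L
  i=18: M-S = 20 → U
  i=19: V-S =  3 → D
  i=20: T-N =  6 → G
  i=21: X-Q =  7 → H
  shifts repeat with period 8: KLUDGHFI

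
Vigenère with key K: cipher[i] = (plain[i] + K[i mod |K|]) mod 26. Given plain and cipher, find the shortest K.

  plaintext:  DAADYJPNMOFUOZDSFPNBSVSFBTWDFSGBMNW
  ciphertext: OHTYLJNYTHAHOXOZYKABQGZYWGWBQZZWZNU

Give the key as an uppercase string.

  i= 0: O-D = 11 → L
  i= 1: H-A =  7 → H
  i= 2: T-A = 19 → T
  i= 3: Y-D = 21 → V
  i= 4: L-Y = 13 → N
  i= 5: J-J =  0 → A
  i= 6: N-P = 24 → Y
  i= 7: Y-N = 11 → L
  i= 8: T-M =  7 → H
  i= 9: H-O = 19 → T
  i=10: A-F = 21 → V
  i=11: H-U = 13 → N
  i=12: O-O =  0 → A
  i=13: X-Z = 24 → Y
  i=14: O-D = 11 → L
  i=15: Z-S =  7 → H
  i=16: Y-F = 19 → T
  i=17: K-P = 21 → V
  i=18: A-N = 13 → N
  i=19: B-B =  0 → A
  i=20: Q-S = 24 → Y
  i=21: G-V = 11 → L
  i=22: Z-S =  7 → H
  i=23: Y-F = 19 → T
  i=24: W-B = 21 → V
  i=25: G-T = 13 → N
  i=26: W-W =  0 → A
  i=27: B-D = 24 → Y
  i=28: Q-F = 11 → L
  i=29: Z-S =  7 → H
  i=30: Z-G = 19 → T
  i=31: W-B = 21 → V
  i=32: Z-M = 13 → N
  i=33: N-N =  0 → A
  i=34: U-W = 24 → Y
  shifts repeat with period 7: LHTVNAY

LHTVNAY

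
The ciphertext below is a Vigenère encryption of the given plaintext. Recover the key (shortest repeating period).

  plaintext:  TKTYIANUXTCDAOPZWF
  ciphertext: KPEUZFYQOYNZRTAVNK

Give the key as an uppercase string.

RFLW

  i= 0: K-T = 17 → R
  i= 1: P-K =  5 → F
  i= 2: E-T = 11 → L
  i= 3: U-Y = 22 → W
  i= 4: Z-I = 17 → R
  i= 5: F-A =  5 → F
  i= 6: Y-N = 11 → L
  i= 7: Q-U = 22 → W
  i= 8: O-X = 17 → R
  i= 9: Y-T =  5 → F
  i=10: N-C = 11 → L
  i=11: Z-D = 22 → W
  i=12: R-A = 17 → R
  i=13: T-O =  5 → F
  i=14: A-P = 11 → L
  i=15: V-Z = 22 → W
  i=16: N-W = 17 → R
  i=17: K-F =  5 → F
  shifts repeat with period 4: RFLW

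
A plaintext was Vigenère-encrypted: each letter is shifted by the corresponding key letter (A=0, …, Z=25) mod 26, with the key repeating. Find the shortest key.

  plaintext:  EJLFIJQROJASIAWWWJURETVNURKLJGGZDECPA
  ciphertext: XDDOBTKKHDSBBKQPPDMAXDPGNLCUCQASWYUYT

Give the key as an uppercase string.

  i= 0: X-E = 19 → T
  i= 1: D-J = 20 → U
  i= 2: D-L = 18 → S
  i= 3: O-F =  9 → J
  i= 4: B-I = 19 → T
  i= 5: T-J = 10 → K
  i= 6: K-Q = 20 → U
  i= 7: K-R = 19 → T
  i= 8: H-O = 19 → T
  i= 9: D-J = 20 → U
  i=10: S-A = 18 → S
  i=11: B-S =  9 → J
  i=12: B-I = 19 → T
  i=13: K-A = 10 → K
  i=14: Q-W = 20 → U
  i=15: P-W = 19 → T
  i=16: P-W = 19 → T
  i=17: D-J = 20 → U
  i=18: M-U = 18 → S
  i=19: A-R =  9 → J
  i=20: X-E = 19 → T
  i=21: D-T = 10 → K
  i=22: P-V = 20 → U
  i=23: G-N = 19 → T
  i=24: N-U = 19 → T
  i=25: L-R = 20 → U
  i=26: C-K = 18 → S
  i=27: U-L =  9 → J
  i=28: C-J = 19 → T
  i=29: Q-G = 10 → K
  i=30: A-G = 20 → U
  i=31: S-Z = 19 → T
  i=32: W-D = 19 → T
  i=33: Y-E = 20 → U
  i=34: U-C = 18 → S
  i=35: Y-P =  9 → J
  i=36: T-A = 19 → T
  shifts repeat with period 8: TUSJTKUT

TUSJTKUT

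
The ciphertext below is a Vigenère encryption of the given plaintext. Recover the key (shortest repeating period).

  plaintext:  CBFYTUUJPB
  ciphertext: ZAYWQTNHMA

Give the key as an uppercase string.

XZTY

  i= 0: Z-C = 23 → X
  i= 1: A-B = 25 → Z
  i= 2: Y-F = 19 → T
  i= 3: W-Y = 24 → Y
  i= 4: Q-T = 23 → X
  i= 5: T-U = 25 → Z
  i= 6: N-U = 19 → T
  i= 7: H-J = 24 → Y
  i= 8: M-P = 23 → X
  i= 9: A-B = 25 → Z
  shifts repeat with period 4: XZTY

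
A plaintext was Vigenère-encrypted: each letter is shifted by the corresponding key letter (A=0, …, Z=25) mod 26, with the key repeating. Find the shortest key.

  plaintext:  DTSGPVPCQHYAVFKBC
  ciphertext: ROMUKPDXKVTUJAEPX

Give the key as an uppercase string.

  i= 0: R-D = 14 → O
  i= 1: O-T = 21 → V
  i= 2: M-S = 20 → U
  i= 3: U-G = 14 → O
  i= 4: K-P = 21 → V
  i= 5: P-V = 20 → U
  i= 6: D-P = 14 → O
  i= 7: X-C = 21 → V
  i= 8: K-Q = 20 → U
  i= 9: V-H = 14 → O
  i=10: T-Y = 21 → V
  i=11: U-A = 20 → U
  i=12: J-V = 14 → O
  i=13: A-F = 21 → V
  i=14: E-K = 20 → U
  i=15: P-B = 14 → O
  i=16: X-C = 21 → V
  shifts repeat with period 3: OVU

OVU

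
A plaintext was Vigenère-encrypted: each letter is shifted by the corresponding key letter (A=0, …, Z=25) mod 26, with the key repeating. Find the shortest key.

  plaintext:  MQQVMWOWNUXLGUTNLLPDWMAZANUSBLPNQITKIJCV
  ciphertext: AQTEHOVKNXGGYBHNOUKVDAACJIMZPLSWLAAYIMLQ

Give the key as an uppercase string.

  i= 0: A-M = 14 → O
  i= 1: Q-Q =  0 → A
  i= 2: T-Q =  3 → D
  i= 3: E-V =  9 → J
  i= 4: H-M = 21 → V
  i= 5: O-W = 18 → S
  i= 6: V-O =  7 → H
  i= 7: K-W = 14 → O
  i= 8: N-N =  0 → A
  i= 9: X-U =  3 → D
  i=10: G-X =  9 → J
  i=11: G-L = 21 → V
  i=12: Y-G = 18 → S
  i=13: B-U =  7 → H
  i=14: H-T = 14 → O
  i=15: N-N =  0 → A
  i=16: O-L =  3 → D
  i=17: U-L =  9 → J
  i=18: K-P = 21 → V
  i=19: V-D = 18 → S
  i=20: D-W =  7 → H
  i=21: A-M = 14 → O
  i=22: A-A =  0 → A
  i=23: C-Z =  3 → D
  i=24: J-A =  9 → J
  i=25: I-N = 21 → V
  i=26: M-U = 18 → S
  i=27: Z-S =  7 → H
  i=28: P-B = 14 → O
  i=29: L-L =  0 → A
  i=30: S-P =  3 → D
  i=31: W-N =  9 → J
  i=32: L-Q = 21 → V
  i=33: A-I = 18 → S
  i=34: A-T =  7 → H
  i=35: Y-K = 14 → O
  i=36: I-I =  0 → A
  i=37: M-J =  3 → D
  i=38: L-C =  9 → J
  i=39: Q-V = 21 → V
  shifts repeat with period 7: OADJVSH

OADJVSH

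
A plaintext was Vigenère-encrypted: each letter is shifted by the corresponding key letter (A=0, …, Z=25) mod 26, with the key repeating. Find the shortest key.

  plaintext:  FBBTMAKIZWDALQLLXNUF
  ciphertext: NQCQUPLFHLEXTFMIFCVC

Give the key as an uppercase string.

IPBX

  i= 0: N-F =  8 → I
  i= 1: Q-B = 15 → P
  i= 2: C-B =  1 → B
  i= 3: Q-T = 23 → X
  i= 4: U-M =  8 → I
  i= 5: P-A = 15 → P
  i= 6: L-K =  1 → B
  i= 7: F-I = 23 → X
  i= 8: H-Z =  8 → I
  i= 9: L-W = 15 → P
  i=10: E-D =  1 → B
  i=11: X-A = 23 → X
  i=12: T-L =  8 → I
  i=13: F-Q = 15 → P
  i=14: M-L =  1 → B
  i=15: I-L = 23 → X
  i=16: F-X =  8 → I
  i=17: C-N = 15 → P
  i=18: V-U =  1 → B
  i=19: C-F = 23 → X
  shifts repeat with period 4: IPBX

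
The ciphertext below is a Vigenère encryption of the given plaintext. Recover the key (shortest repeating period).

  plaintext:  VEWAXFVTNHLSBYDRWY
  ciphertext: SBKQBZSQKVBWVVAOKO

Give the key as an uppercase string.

XXOQEUX

  i= 0: S-V = 23 → X
  i= 1: B-E = 23 → X
  i= 2: K-W = 14 → O
  i= 3: Q-A = 16 → Q
  i= 4: B-X =  4 → E
  i= 5: Z-F = 20 → U
  i= 6: S-V = 23 → X
  i= 7: Q-T = 23 → X
  i= 8: K-N = 23 → X
  i= 9: V-H = 14 → O
  i=10: B-L = 16 → Q
  i=11: W-S =  4 → E
  i=12: V-B = 20 → U
  i=13: V-Y = 23 → X
  i=14: A-D = 23 → X
  i=15: O-R = 23 → X
  i=16: K-W = 14 → O
  i=17: O-Y = 16 → Q
  shifts repeat with period 7: XXOQEUX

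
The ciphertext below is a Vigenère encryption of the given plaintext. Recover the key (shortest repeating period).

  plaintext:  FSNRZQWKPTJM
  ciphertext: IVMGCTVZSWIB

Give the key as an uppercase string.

DDZP

  i= 0: I-F =  3 → D
  i= 1: V-S =  3 → D
  i= 2: M-N = 25 → Z
  i= 3: G-R = 15 → P
  i= 4: C-Z =  3 → D
  i= 5: T-Q =  3 → D
  i= 6: V-W = 25 → Z
  i= 7: Z-K = 15 → P
  i= 8: S-P =  3 → D
  i= 9: W-T =  3 → D
  i=10: I-J = 25 → Z
  i=11: B-M = 15 → P
  shifts repeat with period 4: DDZP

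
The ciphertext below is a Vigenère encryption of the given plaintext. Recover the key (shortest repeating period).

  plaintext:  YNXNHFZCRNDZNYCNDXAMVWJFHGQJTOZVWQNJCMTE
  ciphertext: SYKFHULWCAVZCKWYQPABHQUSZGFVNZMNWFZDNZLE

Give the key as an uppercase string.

  i= 0: S-Y = 20 → U
  i= 1: Y-N = 11 → L
  i= 2: K-X = 13 → N
  i= 3: F-N = 18 → S
  i= 4: H-H =  0 → A
  i= 5: U-F = 15 → P
  i= 6: L-Z = 12 → M
  i= 7: W-C = 20 → U
  i= 8: C-R = 11 → L
  i= 9: A-N = 13 → N
  i=10: V-D = 18 → S
  i=11: Z-Z =  0 → A
  i=12: C-N = 15 → P
  i=13: K-Y = 12 → M
  i=14: W-C = 20 → U
  i=15: Y-N = 11 → L
  i=16: Q-D = 13 → N
  i=17: P-X = 18 → S
  i=18: A-A =  0 → A
  i=19: B-M = 15 → P
  i=20: H-V = 12 → M
  i=21: Q-W = 20 → U
  i=22: U-J = 11 → L
  i=23: S-F = 13 → N
  i=24: Z-H = 18 → S
  i=25: G-G =  0 → A
  i=26: F-Q = 15 → P
  i=27: V-J = 12 → M
  i=28: N-T = 20 → U
  i=29: Z-O = 11 → L
  i=30: M-Z = 13 → N
  i=31: N-V = 18 → S
  i=32: W-W =  0 → A
  i=33: F-Q = 15 → P
  i=34: Z-N = 12 → M
  i=35: D-J = 20 → U
  i=36: N-C = 11 → L
  i=37: Z-M = 13 → N
  i=38: L-T = 18 → S
  i=39: E-E =  0 → A
  shifts repeat with period 7: ULNSAPM

ULNSAPM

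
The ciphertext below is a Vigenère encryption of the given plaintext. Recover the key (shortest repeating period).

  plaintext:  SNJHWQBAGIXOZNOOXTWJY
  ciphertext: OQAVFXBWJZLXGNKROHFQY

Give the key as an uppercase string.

  i= 0: O-S = 22 → W
  i= 1: Q-N =  3 → D
  i= 2: A-J = 17 → R
  i= 3: V-H = 14 → O
  i= 4: F-W =  9 → J
  i= 5: X-Q =  7 → H
  i= 6: B-B =  0 → A
  i= 7: W-A = 22 → W
  i= 8: J-G =  3 → D
  i= 9: Z-I = 17 → R
  i=10: L-X = 14 → O
  i=11: X-O =  9 → J
  i=12: G-Z =  7 → H
  i=13: N-N =  0 → A
  i=14: K-O = 22 → W
  i=15: R-O =  3 → D
  i=16: O-X = 17 → R
  i=17: H-T = 14 → O
  i=18: F-W =  9 → J
  i=19: Q-J =  7 → H
  i=20: Y-Y =  0 → A
  shifts repeat with period 7: WDROJHA

WDROJHA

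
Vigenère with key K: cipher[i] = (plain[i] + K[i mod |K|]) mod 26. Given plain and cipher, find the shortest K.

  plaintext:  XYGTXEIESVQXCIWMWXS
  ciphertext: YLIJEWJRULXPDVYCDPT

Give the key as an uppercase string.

BNCQHS

  i= 0: Y-X =  1 → B
  i= 1: L-Y = 13 → N
  i= 2: I-G =  2 → C
  i= 3: J-T = 16 → Q
  i= 4: E-X =  7 → H
  i= 5: W-E = 18 → S
  i= 6: J-I =  1 → B
  i= 7: R-E = 13 → N
  i= 8: U-S =  2 → C
  i= 9: L-V = 16 → Q
  i=10: X-Q =  7 → H
  i=11: P-X = 18 → S
  i=12: D-C =  1 → B
  i=13: V-I = 13 → N
  i=14: Y-W =  2 → C
  i=15: C-M = 16 → Q
  i=16: D-W =  7 → H
  i=17: P-X = 18 → S
  i=18: T-S =  1 → B
  shifts repeat with period 6: BNCQHS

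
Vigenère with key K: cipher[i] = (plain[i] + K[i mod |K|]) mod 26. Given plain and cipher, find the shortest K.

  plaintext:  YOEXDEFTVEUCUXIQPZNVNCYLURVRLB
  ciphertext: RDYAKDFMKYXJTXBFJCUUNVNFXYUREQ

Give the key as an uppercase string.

TPUDHZA

  i= 0: R-Y = 19 → T
  i= 1: D-O = 15 → P
  i= 2: Y-E = 20 → U
  i= 3: A-X =  3 → D
  i= 4: K-D =  7 → H
  i= 5: D-E = 25 → Z
  i= 6: F-F =  0 → A
  i= 7: M-T = 19 → T
  i= 8: K-V = 15 → P
  i= 9: Y-E = 20 → U
  i=10: X-U =  3 → D
  i=11: J-C =  7 → H
  i=12: T-U = 25 → Z
  i=13: X-X =  0 → A
  i=14: B-I = 19 → T
  i=15: F-Q = 15 → P
  i=16: J-P = 20 → U
  i=17: C-Z =  3 → D
  i=18: U-N =  7 → H
  i=19: U-V = 25 → Z
  i=20: N-N =  0 → A
  i=21: V-C = 19 → T
  i=22: N-Y = 15 → P
  i=23: F-L = 20 → U
  i=24: X-U =  3 → D
  i=25: Y-R =  7 → H
  i=26: U-V = 25 → Z
  i=27: R-R =  0 → A
  i=28: E-L = 19 → T
  i=29: Q-B = 15 → P
  shifts repeat with period 7: TPUDHZA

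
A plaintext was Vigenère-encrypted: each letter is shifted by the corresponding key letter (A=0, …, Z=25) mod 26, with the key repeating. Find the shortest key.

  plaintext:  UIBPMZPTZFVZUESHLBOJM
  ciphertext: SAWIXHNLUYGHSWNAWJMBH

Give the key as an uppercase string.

YSVTLI

  i= 0: S-U = 24 → Y
  i= 1: A-I = 18 → S
  i= 2: W-B = 21 → V
  i= 3: I-P = 19 → T
  i= 4: X-M = 11 → L
  i= 5: H-Z =  8 → I
  i= 6: N-P = 24 → Y
  i= 7: L-T = 18 → S
  i= 8: U-Z = 21 → V
  i= 9: Y-F = 19 → T
  i=10: G-V = 11 → L
  i=11: H-Z =  8 → I
  i=12: S-U = 24 → Y
  i=13: W-E = 18 → S
  i=14: N-S = 21 → V
  i=15: A-H = 19 → T
  i=16: W-L = 11 → L
  i=17: J-B =  8 → I
  i=18: M-O = 24 → Y
  i=19: B-J = 18 → S
  i=20: H-M = 21 → V
  shifts repeat with period 6: YSVTLI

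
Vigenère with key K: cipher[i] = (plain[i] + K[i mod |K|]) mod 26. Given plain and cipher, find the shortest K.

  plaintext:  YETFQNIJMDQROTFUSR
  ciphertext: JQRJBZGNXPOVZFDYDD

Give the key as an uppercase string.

LMYE

  i= 0: J-Y = 11 → L
  i= 1: Q-E = 12 → M
  i= 2: R-T = 24 → Y
  i= 3: J-F =  4 → E
  i= 4: B-Q = 11 → L
  i= 5: Z-N = 12 → M
  i= 6: G-I = 24 → Y
  i= 7: N-J =  4 → E
  i= 8: X-M = 11 → L
  i= 9: P-D = 12 → M
  i=10: O-Q = 24 → Y
  i=11: V-R =  4 → E
  i=12: Z-O = 11 → L
  i=13: F-T = 12 → M
  i=14: D-F = 24 → Y
  i=15: Y-U =  4 → E
  i=16: D-S = 11 → L
  i=17: D-R = 12 → M
  shifts repeat with period 4: LMYE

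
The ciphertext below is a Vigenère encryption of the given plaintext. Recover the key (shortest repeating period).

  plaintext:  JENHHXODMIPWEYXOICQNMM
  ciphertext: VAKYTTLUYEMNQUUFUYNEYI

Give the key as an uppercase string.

  i= 0: V-J = 12 → M
  i= 1: A-E = 22 → W
  i= 2: K-N = 23 → X
  i= 3: Y-H = 17 → R
  i= 4: T-H = 12 → M
  i= 5: T-X = 22 → W
  i= 6: L-O = 23 → X
  i= 7: U-D = 17 → R
  i= 8: Y-M = 12 → M
  i= 9: E-I = 22 → W
  i=10: M-P = 23 → X
  i=11: N-W = 17 → R
  i=12: Q-E = 12 → M
  i=13: U-Y = 22 → W
  i=14: U-X = 23 → X
  i=15: F-O = 17 → R
  i=16: U-I = 12 → M
  i=17: Y-C = 22 → W
  i=18: N-Q = 23 → X
  i=19: E-N = 17 → R
  i=20: Y-M = 12 → M
  i=21: I-M = 22 → W
  shifts repeat with period 4: MWXR

MWXR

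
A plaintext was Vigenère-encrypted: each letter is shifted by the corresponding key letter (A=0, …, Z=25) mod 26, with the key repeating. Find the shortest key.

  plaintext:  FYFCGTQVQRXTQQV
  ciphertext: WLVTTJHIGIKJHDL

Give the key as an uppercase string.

RNQ

  i= 0: W-F = 17 → R
  i= 1: L-Y = 13 → N
  i= 2: V-F = 16 → Q
  i= 3: T-C = 17 → R
  i= 4: T-G = 13 → N
  i= 5: J-T = 16 → Q
  i= 6: H-Q = 17 → R
  i= 7: I-V = 13 → N
  i= 8: G-Q = 16 → Q
  i= 9: I-R = 17 → R
  i=10: K-X = 13 → N
  i=11: J-T = 16 → Q
  i=12: H-Q = 17 → R
  i=13: D-Q = 13 → N
  i=14: L-V = 16 → Q
  shifts repeat with period 3: RNQ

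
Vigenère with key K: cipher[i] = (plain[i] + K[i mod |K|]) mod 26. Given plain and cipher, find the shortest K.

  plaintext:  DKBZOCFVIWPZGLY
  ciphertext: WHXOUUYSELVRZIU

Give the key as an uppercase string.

  i= 0: W-D = 19 → T
  i= 1: H-K = 23 → X
  i= 2: X-B = 22 → W
  i= 3: O-Z = 15 → P
  i= 4: U-O =  6 → G
  i= 5: U-C = 18 → S
  i= 6: Y-F = 19 → T
  i= 7: S-V = 23 → X
  i= 8: E-I = 22 → W
  i= 9: L-W = 15 → P
  i=10: V-P =  6 → G
  i=11: R-Z = 18 → S
  i=12: Z-G = 19 → T
  i=13: I-L = 23 → X
  i=14: U-Y = 22 → W
  shifts repeat with period 6: TXWPGS

TXWPGS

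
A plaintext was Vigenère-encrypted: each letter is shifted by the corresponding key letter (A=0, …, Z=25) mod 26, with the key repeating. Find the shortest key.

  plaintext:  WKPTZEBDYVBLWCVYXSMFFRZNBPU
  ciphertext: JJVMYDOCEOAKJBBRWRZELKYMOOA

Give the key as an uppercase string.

NZGTZZ

  i= 0: J-W = 13 → N
  i= 1: J-K = 25 → Z
  i= 2: V-P =  6 → G
  i= 3: M-T = 19 → T
  i= 4: Y-Z = 25 → Z
  i= 5: D-E = 25 → Z
  i= 6: O-B = 13 → N
  i= 7: C-D = 25 → Z
  i= 8: E-Y =  6 → G
  i= 9: O-V = 19 → T
  i=10: A-B = 25 → Z
  i=11: K-L = 25 → Z
  i=12: J-W = 13 → N
  i=13: B-C = 25 → Z
  i=14: B-V =  6 → G
  i=15: R-Y = 19 → T
  i=16: W-X = 25 → Z
  i=17: R-S = 25 → Z
  i=18: Z-M = 13 → N
  i=19: E-F = 25 → Z
  i=20: L-F =  6 → G
  i=21: K-R = 19 → T
  i=22: Y-Z = 25 → Z
  i=23: M-N = 25 → Z
  i=24: O-B = 13 → N
  i=25: O-P = 25 → Z
  i=26: A-U =  6 → G
  shifts repeat with period 6: NZGTZZ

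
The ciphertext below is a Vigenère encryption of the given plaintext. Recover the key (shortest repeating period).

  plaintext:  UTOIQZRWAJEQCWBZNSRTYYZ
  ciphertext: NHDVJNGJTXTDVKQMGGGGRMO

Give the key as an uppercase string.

  i= 0: N-U = 19 → T
  i= 1: H-T = 14 → O
  i= 2: D-O = 15 → P
  i= 3: V-I = 13 → N
  i= 4: J-Q = 19 → T
  i= 5: N-Z = 14 → O
  i= 6: G-R = 15 → P
  i= 7: J-W = 13 → N
  i= 8: T-A = 19 → T
  i= 9: X-J = 14 → O
  i=10: T-E = 15 → P
  i=11: D-Q = 13 → N
  i=12: V-C = 19 → T
  i=13: K-W = 14 → O
  i=14: Q-B = 15 → P
  i=15: M-Z = 13 → N
  i=16: G-N = 19 → T
  i=17: G-S = 14 → O
  i=18: G-R = 15 → P
  i=19: G-T = 13 → N
  i=20: R-Y = 19 → T
  i=21: M-Y = 14 → O
  i=22: O-Z = 15 → P
  shifts repeat with period 4: TOPN

TOPN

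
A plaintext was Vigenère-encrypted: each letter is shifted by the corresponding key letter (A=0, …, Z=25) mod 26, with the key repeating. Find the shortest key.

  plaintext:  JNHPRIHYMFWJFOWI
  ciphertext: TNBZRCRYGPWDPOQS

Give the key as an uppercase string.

  i= 0: T-J = 10 → K
  i= 1: N-N =  0 → A
  i= 2: B-H = 20 → U
  i= 3: Z-P = 10 → K
  i= 4: R-R =  0 → A
  i= 5: C-I = 20 → U
  i= 6: R-H = 10 → K
  i= 7: Y-Y =  0 → A
  i= 8: G-M = 20 → U
  i= 9: P-F = 10 → K
  i=10: W-W =  0 → A
  i=11: D-J = 20 → U
  i=12: P-F = 10 → K
  i=13: O-O =  0 → A
  i=14: Q-W = 20 → U
  i=15: S-I = 10 → K
  shifts repeat with period 3: KAU

KAU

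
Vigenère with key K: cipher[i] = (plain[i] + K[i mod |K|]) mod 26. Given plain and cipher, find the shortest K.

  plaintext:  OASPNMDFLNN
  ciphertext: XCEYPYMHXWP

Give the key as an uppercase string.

  i= 0: X-O =  9 → J
  i= 1: C-A =  2 → C
  i= 2: E-S = 12 → M
  i= 3: Y-P =  9 → J
  i= 4: P-N =  2 → C
  i= 5: Y-M = 12 → M
  i= 6: M-D =  9 → J
  i= 7: H-F =  2 → C
  i= 8: X-L = 12 → M
  i= 9: W-N =  9 → J
  i=10: P-N =  2 → C
  shifts repeat with period 3: JCM

JCM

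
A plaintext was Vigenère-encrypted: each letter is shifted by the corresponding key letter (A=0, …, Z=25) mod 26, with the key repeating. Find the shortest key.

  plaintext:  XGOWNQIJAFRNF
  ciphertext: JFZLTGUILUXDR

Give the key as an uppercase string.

MZLPGQ

  i= 0: J-X = 12 → M
  i= 1: F-G = 25 → Z
  i= 2: Z-O = 11 → L
  i= 3: L-W = 15 → P
  i= 4: T-N =  6 → G
  i= 5: G-Q = 16 → Q
  i= 6: U-I = 12 → M
  i= 7: I-J = 25 → Z
  i= 8: L-A = 11 → L
  i= 9: U-F = 15 → P
  i=10: X-R =  6 → G
  i=11: D-N = 16 → Q
  i=12: R-F = 12 → M
  shifts repeat with period 6: MZLPGQ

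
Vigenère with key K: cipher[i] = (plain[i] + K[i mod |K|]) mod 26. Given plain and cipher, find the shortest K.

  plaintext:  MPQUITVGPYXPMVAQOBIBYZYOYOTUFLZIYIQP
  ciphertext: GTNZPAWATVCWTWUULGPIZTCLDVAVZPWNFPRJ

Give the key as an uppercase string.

UEXFHHB

  i= 0: G-M = 20 → U
  i= 1: T-P =  4 → E
  i= 2: N-Q = 23 → X
  i= 3: Z-U =  5 → F
  i= 4: P-I =  7 → H
  i= 5: A-T =  7 → H
  i= 6: W-V =  1 → B
  i= 7: A-G = 20 → U
  i= 8: T-P =  4 → E
  i= 9: V-Y = 23 → X
  i=10: C-X =  5 → F
  i=11: W-P =  7 → H
  i=12: T-M =  7 → H
  i=13: W-V =  1 → B
  i=14: U-A = 20 → U
  i=15: U-Q =  4 → E
  i=16: L-O = 23 → X
  i=17: G-B =  5 → F
  i=18: P-I =  7 → H
  i=19: I-B =  7 → H
  i=20: Z-Y =  1 → B
  i=21: T-Z = 20 → U
  i=22: C-Y =  4 → E
  i=23: L-O = 23 → X
  i=24: D-Y =  5 → F
  i=25: V-O =  7 → H
  i=26: A-T =  7 → H
  i=27: V-U =  1 → B
  i=28: Z-F = 20 → U
  i=29: P-L =  4 → E
  i=30: W-Z = 23 → X
  i=31: N-I =  5 → F
  i=32: F-Y =  7 → H
  i=33: P-I =  7 → H
  i=34: R-Q =  1 → B
  i=35: J-P = 20 → U
  shifts repeat with period 7: UEXFHHB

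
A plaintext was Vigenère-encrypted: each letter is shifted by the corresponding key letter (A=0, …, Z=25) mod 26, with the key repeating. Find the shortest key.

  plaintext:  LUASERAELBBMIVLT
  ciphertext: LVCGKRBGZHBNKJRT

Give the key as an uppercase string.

  i= 0: L-L =  0 → A
  i= 1: V-U =  1 → B
  i= 2: C-A =  2 → C
  i= 3: G-S = 14 → O
  i= 4: K-E =  6 → G
  i= 5: R-R =  0 → A
  i= 6: B-A =  1 → B
  i= 7: G-E =  2 → C
  i= 8: Z-L = 14 → O
  i= 9: H-B =  6 → G
  i=10: B-B =  0 → A
  i=11: N-M =  1 → B
  i=12: K-I =  2 → C
  i=13: J-V = 14 → O
  i=14: R-L =  6 → G
  i=15: T-T =  0 → A
  shifts repeat with period 5: ABCOG

ABCOG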